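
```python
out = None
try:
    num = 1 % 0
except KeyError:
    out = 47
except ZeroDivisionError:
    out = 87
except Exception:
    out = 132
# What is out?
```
87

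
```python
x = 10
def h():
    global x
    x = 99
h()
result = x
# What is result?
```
99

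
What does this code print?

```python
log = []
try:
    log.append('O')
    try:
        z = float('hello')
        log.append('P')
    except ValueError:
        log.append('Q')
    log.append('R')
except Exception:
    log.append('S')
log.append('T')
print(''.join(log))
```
OQRT

Inner exception caught by inner handler, outer continues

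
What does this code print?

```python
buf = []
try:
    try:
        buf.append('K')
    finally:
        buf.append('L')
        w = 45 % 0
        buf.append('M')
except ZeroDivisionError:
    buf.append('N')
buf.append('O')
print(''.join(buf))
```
KLNO

Exception in inner finally caught by outer except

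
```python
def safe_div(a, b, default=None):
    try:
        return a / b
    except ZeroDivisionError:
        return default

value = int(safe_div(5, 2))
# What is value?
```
2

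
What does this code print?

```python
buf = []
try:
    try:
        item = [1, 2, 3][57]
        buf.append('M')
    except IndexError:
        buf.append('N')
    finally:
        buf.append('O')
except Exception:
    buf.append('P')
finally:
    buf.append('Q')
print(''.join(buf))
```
NOQ

Both finally blocks run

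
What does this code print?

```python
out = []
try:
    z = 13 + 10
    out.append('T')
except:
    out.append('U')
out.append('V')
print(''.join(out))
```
TV

No exception, try block completes normally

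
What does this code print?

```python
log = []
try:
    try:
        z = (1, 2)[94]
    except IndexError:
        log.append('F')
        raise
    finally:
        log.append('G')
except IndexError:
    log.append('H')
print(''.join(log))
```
FGH

finally runs before re-raised exception propagates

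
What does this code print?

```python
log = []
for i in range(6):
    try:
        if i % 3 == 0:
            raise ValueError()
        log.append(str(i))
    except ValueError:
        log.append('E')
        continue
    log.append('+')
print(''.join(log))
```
E1+2+E4+5+

continue in except skips rest of loop body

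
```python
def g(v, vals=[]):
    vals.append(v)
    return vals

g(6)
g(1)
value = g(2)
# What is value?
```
[6, 1, 2]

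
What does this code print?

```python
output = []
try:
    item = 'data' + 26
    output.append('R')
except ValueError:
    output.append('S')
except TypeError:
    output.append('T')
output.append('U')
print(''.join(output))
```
TU

TypeError is caught by its specific handler, not ValueError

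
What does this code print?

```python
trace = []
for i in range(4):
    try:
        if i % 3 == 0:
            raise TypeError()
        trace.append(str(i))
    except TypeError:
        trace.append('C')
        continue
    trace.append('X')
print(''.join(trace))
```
C1X2XC

continue in except skips rest of loop body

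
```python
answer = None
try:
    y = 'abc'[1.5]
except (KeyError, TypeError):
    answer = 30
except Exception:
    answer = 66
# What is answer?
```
30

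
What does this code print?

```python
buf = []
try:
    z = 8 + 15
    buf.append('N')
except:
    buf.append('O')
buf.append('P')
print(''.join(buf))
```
NP

No exception, try block completes normally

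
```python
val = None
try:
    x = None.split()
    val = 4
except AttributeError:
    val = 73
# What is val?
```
73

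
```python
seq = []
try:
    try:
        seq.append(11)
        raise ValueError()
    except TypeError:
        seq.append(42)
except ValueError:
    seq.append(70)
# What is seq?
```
[11, 70]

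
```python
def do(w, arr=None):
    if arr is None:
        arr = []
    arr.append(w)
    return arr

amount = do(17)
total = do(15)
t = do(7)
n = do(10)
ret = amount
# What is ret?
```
[17]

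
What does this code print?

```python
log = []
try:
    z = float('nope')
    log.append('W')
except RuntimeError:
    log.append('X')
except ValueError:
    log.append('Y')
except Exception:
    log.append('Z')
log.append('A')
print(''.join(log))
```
YA

ValueError matches before generic Exception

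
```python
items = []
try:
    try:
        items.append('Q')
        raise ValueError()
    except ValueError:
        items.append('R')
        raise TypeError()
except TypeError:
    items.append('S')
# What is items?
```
['Q', 'R', 'S']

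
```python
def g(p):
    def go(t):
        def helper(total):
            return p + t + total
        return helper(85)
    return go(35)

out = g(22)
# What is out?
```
142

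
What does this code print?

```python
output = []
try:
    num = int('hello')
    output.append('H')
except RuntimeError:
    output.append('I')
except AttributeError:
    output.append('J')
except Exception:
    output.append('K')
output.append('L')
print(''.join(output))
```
KL

ValueError not specifically caught, falls to Exception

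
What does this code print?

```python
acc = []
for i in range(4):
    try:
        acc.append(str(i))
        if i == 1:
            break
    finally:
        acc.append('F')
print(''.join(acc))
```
0F1F

finally runs even when breaking out of loop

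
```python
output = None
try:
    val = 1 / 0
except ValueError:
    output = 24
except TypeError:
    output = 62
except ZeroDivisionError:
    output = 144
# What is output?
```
144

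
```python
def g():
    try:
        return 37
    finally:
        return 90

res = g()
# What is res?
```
90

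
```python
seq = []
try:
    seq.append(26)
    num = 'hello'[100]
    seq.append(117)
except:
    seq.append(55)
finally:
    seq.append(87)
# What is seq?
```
[26, 55, 87]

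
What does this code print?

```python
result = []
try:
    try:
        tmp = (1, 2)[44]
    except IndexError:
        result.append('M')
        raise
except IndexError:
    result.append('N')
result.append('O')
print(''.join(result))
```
MNO

raise without argument re-raises current exception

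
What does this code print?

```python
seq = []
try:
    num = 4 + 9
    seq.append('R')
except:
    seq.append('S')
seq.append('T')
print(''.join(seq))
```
RT

No exception, try block completes normally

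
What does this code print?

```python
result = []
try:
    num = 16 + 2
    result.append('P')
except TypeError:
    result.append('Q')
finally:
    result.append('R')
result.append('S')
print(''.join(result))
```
PRS

finally runs after normal execution too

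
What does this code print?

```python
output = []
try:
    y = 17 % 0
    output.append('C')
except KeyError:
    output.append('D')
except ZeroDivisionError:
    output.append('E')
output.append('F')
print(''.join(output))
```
EF

ZeroDivisionError is caught by its specific handler, not KeyError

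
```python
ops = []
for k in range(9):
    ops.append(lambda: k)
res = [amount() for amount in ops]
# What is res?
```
[8, 8, 8, 8, 8, 8, 8, 8, 8]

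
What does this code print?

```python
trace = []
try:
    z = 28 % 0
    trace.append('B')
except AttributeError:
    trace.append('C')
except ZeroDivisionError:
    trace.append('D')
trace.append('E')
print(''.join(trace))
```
DE

ZeroDivisionError is caught by its specific handler, not AttributeError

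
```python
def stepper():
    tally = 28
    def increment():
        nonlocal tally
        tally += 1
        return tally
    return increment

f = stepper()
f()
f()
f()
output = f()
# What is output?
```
32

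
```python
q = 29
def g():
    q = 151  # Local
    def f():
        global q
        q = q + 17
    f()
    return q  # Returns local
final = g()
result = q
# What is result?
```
46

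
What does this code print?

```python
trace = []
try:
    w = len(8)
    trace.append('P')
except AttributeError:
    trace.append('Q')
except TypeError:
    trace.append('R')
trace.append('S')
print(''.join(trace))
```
RS

TypeError is caught by its specific handler, not AttributeError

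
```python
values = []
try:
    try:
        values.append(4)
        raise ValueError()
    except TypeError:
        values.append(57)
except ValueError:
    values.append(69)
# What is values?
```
[4, 69]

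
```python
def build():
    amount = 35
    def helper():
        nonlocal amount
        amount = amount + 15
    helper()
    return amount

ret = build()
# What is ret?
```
50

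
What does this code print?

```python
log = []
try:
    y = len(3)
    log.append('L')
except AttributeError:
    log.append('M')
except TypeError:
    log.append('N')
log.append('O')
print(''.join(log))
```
NO

TypeError is caught by its specific handler, not AttributeError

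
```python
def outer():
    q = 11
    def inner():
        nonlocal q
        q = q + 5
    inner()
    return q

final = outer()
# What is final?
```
16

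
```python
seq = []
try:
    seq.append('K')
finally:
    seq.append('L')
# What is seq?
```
['K', 'L']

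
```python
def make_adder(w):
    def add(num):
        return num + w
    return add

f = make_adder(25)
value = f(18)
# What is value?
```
43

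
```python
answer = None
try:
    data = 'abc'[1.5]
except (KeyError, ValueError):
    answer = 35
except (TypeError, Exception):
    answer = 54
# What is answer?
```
54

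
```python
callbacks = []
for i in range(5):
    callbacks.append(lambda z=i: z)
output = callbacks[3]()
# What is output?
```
3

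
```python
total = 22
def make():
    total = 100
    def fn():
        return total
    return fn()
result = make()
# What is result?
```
100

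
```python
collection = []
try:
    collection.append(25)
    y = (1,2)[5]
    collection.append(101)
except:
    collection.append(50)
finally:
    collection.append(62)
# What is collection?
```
[25, 50, 62]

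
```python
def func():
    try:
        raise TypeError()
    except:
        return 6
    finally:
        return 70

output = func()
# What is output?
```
70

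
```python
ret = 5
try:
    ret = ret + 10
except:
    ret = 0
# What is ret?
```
15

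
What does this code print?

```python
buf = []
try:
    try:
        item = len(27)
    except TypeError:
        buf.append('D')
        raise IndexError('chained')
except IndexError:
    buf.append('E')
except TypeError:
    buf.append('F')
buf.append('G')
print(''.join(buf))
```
DEG

IndexError raised and caught, original TypeError not re-raised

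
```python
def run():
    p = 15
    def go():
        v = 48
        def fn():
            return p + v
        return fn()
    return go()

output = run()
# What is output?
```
63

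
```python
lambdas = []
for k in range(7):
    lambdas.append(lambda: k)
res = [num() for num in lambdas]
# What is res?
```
[6, 6, 6, 6, 6, 6, 6]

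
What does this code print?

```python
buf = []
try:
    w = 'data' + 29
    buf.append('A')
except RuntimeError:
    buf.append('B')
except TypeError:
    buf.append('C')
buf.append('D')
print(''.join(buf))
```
CD

TypeError is caught by its specific handler, not RuntimeError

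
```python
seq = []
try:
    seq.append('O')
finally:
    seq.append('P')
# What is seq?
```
['O', 'P']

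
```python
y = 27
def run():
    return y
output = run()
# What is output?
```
27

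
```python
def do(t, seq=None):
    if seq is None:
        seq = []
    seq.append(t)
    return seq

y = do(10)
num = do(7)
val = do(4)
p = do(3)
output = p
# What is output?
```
[3]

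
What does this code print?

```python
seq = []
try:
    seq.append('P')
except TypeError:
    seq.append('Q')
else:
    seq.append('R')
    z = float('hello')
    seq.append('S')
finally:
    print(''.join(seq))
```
PR

Try succeeds, else appends 'R', ValueError in else is uncaught, finally prints before exception propagates ('S' never appended)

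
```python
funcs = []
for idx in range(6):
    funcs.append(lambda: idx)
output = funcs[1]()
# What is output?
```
5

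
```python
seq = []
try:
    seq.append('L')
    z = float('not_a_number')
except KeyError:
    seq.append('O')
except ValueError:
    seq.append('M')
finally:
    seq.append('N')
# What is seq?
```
['L', 'M', 'N']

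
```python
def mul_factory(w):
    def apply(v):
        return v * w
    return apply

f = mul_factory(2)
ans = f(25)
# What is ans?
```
50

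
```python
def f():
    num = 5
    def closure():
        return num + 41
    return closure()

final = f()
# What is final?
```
46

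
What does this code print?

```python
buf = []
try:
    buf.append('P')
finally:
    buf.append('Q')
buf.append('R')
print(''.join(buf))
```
PQR

try/finally without except, no exception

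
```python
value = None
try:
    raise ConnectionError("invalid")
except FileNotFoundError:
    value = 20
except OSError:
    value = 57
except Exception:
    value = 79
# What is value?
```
57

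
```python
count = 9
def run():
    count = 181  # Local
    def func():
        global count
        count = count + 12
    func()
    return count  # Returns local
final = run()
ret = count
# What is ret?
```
21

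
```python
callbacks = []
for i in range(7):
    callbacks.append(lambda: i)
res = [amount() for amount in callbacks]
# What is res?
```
[6, 6, 6, 6, 6, 6, 6]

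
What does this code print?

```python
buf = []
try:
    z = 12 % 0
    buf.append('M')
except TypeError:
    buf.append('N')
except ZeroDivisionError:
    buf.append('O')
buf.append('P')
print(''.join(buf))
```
OP

ZeroDivisionError is caught by its specific handler, not TypeError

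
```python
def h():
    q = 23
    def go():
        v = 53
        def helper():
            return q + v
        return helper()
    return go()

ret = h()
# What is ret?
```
76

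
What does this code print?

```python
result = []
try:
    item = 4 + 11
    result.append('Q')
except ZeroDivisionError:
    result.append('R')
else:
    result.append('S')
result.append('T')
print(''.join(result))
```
QST

else block runs when no exception occurs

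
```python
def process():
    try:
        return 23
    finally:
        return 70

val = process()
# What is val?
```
70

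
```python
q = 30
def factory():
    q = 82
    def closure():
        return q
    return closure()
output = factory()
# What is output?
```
82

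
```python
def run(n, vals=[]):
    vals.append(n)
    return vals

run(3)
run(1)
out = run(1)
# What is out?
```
[3, 1, 1]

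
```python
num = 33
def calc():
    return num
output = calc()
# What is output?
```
33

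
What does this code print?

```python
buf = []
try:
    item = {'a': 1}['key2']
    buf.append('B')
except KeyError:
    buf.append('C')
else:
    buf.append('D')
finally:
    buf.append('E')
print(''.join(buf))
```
CE

Exception: except runs, else skipped, finally runs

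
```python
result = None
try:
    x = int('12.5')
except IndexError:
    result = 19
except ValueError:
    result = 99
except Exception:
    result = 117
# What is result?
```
99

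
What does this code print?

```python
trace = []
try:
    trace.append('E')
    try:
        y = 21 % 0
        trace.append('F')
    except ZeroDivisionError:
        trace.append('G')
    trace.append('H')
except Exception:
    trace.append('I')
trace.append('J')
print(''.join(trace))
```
EGHJ

Inner exception caught by inner handler, outer continues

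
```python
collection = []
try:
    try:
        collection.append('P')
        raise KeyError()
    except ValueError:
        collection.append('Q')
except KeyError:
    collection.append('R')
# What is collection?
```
['P', 'R']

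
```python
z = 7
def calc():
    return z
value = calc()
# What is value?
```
7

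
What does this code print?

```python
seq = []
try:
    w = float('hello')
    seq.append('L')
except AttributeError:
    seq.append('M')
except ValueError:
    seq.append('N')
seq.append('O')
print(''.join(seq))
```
NO

ValueError is caught by its specific handler, not AttributeError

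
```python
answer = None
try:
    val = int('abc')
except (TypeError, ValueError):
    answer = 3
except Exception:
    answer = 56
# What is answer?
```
3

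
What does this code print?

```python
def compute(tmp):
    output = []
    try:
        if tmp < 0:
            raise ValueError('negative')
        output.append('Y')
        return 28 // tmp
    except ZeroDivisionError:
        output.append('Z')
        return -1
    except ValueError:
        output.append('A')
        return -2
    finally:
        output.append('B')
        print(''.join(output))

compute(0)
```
YZB

tmp=0 causes ZeroDivisionError, caught, finally prints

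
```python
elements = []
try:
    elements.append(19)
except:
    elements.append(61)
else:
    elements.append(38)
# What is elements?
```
[19, 38]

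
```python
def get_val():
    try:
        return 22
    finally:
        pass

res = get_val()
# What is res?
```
22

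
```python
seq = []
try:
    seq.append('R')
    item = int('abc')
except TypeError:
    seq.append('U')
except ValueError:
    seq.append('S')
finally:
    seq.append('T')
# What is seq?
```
['R', 'S', 'T']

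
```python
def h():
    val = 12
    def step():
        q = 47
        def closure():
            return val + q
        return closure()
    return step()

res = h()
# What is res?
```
59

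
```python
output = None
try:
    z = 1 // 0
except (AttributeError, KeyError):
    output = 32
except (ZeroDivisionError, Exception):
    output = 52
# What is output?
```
52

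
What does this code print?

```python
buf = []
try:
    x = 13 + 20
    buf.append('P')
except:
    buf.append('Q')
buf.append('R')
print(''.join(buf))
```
PR

No exception, try block completes normally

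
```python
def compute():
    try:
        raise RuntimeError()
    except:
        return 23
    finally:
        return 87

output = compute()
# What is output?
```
87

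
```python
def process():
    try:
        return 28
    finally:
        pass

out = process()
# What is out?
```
28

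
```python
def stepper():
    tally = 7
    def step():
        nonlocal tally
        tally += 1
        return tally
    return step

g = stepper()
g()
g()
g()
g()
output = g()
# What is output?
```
12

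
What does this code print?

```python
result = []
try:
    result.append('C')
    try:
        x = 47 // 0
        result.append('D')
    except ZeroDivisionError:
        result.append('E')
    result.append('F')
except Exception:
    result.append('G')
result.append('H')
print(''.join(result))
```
CEFH

Inner exception caught by inner handler, outer continues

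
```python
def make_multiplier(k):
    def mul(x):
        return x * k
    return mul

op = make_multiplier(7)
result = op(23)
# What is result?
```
161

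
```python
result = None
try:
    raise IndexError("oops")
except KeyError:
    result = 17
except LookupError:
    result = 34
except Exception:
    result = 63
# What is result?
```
34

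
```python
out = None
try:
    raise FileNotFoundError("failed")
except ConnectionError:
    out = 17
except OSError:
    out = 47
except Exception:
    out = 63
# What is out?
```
47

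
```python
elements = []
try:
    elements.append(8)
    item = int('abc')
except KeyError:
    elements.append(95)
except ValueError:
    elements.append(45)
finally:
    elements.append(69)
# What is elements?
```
[8, 45, 69]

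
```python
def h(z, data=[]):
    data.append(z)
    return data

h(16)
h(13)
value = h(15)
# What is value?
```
[16, 13, 15]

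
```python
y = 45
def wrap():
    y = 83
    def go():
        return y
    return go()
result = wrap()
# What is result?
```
83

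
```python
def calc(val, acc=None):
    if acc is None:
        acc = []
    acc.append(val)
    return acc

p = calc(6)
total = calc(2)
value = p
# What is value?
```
[6]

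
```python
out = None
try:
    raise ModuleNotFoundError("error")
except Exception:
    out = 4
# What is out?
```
4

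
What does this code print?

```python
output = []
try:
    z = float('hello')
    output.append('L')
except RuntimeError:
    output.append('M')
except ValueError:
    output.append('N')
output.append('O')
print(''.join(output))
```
NO

ValueError is caught by its specific handler, not RuntimeError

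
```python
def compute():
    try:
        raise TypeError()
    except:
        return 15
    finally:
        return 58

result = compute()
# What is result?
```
58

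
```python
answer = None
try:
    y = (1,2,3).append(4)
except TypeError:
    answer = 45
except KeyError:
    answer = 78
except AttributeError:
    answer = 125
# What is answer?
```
125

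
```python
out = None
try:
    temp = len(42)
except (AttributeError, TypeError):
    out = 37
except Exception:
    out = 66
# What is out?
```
37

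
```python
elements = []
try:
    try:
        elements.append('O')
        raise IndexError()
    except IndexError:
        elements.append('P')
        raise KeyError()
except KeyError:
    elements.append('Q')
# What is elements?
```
['O', 'P', 'Q']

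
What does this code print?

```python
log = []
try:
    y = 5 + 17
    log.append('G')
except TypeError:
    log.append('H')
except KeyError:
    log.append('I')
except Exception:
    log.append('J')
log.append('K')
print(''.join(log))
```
GK

No exception, try block completes normally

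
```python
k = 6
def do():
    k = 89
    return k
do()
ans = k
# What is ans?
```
6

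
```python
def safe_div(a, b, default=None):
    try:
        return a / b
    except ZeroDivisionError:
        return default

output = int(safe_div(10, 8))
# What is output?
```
1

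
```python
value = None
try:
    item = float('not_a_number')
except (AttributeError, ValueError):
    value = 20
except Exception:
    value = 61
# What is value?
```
20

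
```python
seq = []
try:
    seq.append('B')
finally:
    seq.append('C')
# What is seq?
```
['B', 'C']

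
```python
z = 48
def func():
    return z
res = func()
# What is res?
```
48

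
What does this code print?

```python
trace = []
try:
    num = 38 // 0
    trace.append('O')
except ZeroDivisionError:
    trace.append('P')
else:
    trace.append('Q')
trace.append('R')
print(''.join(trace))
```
PR

else block skipped when exception is caught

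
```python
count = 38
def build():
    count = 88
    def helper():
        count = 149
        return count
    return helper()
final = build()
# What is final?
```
149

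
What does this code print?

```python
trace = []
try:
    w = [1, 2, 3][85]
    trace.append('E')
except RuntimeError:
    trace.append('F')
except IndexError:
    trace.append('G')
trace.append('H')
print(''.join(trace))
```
GH

IndexError is caught by its specific handler, not RuntimeError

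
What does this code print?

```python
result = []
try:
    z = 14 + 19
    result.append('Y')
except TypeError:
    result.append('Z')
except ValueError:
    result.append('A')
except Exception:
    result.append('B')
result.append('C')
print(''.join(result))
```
YC

No exception, try block completes normally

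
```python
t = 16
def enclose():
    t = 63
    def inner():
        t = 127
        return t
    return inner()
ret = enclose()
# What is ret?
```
127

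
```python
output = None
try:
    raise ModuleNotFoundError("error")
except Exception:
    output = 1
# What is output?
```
1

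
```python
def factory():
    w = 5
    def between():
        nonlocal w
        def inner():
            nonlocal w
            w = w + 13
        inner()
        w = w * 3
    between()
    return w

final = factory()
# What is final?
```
54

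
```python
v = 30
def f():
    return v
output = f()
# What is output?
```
30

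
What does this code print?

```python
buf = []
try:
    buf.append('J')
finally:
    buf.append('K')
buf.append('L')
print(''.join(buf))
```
JKL

try/finally without except, no exception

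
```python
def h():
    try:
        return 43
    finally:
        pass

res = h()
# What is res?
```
43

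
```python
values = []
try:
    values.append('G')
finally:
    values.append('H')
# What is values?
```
['G', 'H']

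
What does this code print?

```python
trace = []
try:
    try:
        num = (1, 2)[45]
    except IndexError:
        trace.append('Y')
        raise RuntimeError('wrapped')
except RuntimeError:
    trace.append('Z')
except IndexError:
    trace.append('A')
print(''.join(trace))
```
YZ

New RuntimeError raised, caught by outer RuntimeError handler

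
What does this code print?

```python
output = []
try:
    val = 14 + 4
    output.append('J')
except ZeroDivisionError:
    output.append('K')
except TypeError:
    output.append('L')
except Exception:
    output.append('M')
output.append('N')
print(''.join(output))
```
JN

No exception, try block completes normally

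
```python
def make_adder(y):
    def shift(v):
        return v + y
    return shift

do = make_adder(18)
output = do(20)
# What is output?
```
38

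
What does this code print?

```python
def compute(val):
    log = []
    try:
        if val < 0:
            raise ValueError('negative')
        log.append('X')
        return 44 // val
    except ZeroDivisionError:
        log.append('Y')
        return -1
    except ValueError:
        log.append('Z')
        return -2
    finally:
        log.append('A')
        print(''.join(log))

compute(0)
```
XYA

val=0 causes ZeroDivisionError, caught, finally prints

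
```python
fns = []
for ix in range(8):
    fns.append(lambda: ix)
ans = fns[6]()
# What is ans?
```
7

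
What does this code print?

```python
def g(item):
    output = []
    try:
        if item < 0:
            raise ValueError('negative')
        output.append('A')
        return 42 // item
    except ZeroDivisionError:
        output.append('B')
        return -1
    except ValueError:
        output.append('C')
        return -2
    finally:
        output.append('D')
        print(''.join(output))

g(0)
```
ABD

item=0 causes ZeroDivisionError, caught, finally prints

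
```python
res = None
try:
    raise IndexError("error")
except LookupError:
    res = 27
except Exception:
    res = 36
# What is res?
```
27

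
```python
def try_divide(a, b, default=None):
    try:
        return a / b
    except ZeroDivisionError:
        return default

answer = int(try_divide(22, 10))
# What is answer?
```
2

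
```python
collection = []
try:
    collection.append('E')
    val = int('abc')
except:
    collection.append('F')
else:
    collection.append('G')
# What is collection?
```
['E', 'F']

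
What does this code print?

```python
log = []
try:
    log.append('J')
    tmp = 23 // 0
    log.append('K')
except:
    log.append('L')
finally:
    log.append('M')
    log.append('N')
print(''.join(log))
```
JLMN

Code before exception runs, then except, then all of finally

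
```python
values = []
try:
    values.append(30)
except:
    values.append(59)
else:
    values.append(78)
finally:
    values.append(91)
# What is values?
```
[30, 78, 91]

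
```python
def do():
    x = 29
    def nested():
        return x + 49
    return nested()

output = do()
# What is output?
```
78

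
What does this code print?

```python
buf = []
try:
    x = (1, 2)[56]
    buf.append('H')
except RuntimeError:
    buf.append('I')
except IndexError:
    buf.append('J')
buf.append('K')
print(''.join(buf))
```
JK

IndexError is caught by its specific handler, not RuntimeError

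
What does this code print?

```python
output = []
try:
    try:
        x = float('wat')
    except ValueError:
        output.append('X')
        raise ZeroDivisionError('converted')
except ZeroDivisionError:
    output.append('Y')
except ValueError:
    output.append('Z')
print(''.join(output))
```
XY

New ZeroDivisionError raised, caught by outer ZeroDivisionError handler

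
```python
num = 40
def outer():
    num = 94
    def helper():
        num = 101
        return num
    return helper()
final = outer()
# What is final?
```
101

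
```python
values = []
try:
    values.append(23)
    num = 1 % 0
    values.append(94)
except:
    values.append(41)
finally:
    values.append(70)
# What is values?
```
[23, 41, 70]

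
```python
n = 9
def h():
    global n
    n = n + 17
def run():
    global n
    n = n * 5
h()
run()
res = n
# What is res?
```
130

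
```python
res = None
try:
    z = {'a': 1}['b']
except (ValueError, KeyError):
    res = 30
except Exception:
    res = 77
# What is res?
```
30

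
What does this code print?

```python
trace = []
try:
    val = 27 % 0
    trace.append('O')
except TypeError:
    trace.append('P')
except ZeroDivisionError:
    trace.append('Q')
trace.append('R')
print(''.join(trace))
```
QR

ZeroDivisionError is caught by its specific handler, not TypeError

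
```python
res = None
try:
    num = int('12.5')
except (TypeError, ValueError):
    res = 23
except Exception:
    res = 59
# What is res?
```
23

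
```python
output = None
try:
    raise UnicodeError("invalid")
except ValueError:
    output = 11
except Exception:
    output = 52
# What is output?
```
11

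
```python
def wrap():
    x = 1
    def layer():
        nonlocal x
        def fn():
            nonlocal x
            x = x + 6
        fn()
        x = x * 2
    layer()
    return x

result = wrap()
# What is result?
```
14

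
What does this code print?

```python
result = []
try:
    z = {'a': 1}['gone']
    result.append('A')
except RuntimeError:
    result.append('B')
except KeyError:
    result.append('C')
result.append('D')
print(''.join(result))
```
CD

KeyError is caught by its specific handler, not RuntimeError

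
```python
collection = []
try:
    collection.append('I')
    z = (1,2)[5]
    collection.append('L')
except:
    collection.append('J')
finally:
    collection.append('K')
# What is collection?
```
['I', 'J', 'K']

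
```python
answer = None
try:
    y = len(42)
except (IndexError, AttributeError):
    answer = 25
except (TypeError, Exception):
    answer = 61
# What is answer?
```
61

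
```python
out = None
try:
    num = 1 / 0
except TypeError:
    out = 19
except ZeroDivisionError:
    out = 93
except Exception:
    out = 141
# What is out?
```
93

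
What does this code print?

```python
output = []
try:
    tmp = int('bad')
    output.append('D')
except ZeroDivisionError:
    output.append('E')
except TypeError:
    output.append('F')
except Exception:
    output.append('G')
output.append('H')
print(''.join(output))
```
GH

ValueError not specifically caught, falls to Exception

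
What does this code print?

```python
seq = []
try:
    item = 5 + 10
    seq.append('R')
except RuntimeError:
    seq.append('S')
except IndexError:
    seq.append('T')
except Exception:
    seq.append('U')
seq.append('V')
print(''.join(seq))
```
RV

No exception, try block completes normally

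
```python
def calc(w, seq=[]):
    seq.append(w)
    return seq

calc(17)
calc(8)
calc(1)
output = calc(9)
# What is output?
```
[17, 8, 1, 9]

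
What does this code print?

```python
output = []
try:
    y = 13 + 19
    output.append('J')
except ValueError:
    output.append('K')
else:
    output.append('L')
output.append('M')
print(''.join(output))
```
JLM

else block runs when no exception occurs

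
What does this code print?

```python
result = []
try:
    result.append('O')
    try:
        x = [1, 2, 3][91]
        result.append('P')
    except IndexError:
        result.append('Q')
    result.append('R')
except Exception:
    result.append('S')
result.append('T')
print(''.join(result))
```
OQRT

Inner exception caught by inner handler, outer continues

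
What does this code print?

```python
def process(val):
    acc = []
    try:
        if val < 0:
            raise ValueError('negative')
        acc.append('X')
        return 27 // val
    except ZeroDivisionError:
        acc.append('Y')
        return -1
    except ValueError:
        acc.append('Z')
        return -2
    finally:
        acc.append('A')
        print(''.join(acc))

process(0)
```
XYA

val=0 causes ZeroDivisionError, caught, finally prints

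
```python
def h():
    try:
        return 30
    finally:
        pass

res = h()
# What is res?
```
30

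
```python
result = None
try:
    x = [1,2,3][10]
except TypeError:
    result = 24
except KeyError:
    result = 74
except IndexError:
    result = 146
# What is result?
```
146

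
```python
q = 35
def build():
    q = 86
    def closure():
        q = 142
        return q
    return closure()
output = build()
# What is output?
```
142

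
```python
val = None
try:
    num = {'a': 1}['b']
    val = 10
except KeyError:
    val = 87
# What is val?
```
87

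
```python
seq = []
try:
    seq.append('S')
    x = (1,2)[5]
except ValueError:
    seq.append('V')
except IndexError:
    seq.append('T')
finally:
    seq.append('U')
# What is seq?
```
['S', 'T', 'U']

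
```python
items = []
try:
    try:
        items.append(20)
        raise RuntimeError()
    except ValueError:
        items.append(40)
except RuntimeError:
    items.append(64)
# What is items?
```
[20, 64]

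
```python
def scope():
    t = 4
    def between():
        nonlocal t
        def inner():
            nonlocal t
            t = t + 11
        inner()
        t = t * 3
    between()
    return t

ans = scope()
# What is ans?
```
45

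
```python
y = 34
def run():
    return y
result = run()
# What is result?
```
34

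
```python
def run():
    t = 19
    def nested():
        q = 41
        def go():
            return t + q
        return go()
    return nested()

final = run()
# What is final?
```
60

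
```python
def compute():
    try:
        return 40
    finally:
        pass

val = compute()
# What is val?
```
40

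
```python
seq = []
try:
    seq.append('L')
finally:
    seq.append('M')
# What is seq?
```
['L', 'M']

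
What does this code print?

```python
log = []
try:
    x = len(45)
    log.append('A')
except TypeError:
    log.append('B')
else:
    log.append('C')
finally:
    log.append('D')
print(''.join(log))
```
BD

Exception: except runs, else skipped, finally runs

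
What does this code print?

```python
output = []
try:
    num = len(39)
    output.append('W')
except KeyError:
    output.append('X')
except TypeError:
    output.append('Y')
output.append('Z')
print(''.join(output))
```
YZ

TypeError is caught by its specific handler, not KeyError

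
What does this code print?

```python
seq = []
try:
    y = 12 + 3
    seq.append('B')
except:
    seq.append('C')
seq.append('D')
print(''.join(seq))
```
BD

No exception, try block completes normally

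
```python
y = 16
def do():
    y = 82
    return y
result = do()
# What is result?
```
82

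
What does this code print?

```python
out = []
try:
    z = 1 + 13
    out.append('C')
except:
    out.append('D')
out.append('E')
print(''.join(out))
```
CE

No exception, try block completes normally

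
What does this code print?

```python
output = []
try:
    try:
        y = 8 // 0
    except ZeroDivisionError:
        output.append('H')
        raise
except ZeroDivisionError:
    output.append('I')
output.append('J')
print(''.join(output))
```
HIJ

raise without argument re-raises current exception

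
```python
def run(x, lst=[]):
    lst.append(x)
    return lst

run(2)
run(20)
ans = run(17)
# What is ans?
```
[2, 20, 17]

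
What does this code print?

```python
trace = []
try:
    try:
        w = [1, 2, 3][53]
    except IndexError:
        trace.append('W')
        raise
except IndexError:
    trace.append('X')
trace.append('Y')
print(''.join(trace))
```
WXY

raise without argument re-raises current exception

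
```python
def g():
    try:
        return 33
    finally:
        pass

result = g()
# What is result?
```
33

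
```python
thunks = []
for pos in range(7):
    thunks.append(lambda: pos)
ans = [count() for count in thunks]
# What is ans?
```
[6, 6, 6, 6, 6, 6, 6]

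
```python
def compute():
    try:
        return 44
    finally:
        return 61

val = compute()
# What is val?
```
61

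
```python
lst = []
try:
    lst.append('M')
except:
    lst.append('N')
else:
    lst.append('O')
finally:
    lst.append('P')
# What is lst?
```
['M', 'O', 'P']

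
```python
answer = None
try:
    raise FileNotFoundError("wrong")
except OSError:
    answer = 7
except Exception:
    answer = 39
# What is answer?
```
7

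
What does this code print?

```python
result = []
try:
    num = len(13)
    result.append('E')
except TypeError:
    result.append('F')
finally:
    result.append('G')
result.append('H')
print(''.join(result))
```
FGH

finally always runs, even after exception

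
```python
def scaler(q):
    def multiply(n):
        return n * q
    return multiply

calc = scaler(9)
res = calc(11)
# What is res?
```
99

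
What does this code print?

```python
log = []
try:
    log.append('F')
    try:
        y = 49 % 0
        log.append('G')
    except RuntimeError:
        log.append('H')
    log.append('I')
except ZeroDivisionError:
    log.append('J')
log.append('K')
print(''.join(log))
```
FJK

Inner handler doesn't match, propagates to outer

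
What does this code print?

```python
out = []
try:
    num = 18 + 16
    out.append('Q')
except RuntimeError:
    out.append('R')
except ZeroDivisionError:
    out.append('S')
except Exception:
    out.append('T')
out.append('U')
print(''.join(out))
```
QU

No exception, try block completes normally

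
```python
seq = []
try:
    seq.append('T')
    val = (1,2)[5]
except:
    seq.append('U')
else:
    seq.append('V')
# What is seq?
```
['T', 'U']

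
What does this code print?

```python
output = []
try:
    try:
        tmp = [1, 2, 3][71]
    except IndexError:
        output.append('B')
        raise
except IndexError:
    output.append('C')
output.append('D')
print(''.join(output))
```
BCD

raise without argument re-raises current exception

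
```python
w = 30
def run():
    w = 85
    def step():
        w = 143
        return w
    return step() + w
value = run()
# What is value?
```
228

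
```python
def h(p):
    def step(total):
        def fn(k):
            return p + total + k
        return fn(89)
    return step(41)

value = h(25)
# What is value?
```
155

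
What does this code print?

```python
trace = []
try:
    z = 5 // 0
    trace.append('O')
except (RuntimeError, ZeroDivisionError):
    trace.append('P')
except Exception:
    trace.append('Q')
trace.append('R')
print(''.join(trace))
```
PR

ZeroDivisionError matches tuple containing it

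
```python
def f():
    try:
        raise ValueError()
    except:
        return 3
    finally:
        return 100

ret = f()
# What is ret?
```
100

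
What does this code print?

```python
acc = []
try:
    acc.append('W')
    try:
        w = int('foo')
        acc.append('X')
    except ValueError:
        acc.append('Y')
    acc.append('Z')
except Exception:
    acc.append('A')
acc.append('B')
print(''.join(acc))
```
WYZB

Inner exception caught by inner handler, outer continues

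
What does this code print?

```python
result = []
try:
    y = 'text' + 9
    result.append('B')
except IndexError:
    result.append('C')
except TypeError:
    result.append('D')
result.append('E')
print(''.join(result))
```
DE

TypeError is caught by its specific handler, not IndexError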